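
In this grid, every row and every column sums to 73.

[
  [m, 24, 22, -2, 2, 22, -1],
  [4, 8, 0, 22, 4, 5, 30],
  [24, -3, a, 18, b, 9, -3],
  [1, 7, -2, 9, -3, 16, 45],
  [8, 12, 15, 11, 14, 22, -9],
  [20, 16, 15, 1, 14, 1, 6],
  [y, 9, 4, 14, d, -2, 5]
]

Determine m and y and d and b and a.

Column 3 has 22 + 0 − 2 + 15 + 15 + 4 = 54; the blank must be 73 − 54 = 19.
Row 3 has 24 − 3 + 19 + 18 + 9 − 3 = 64; the blank must be 73 − 64 = 9.
Row 1 has 24 + 22 − 2 + 2 + 22 − 1 = 67; the blank must be 73 − 67 = 6.
Column 5 has 2 + 4 + 9 − 3 + 14 + 14 = 40; the blank must be 73 − 40 = 33.
Row 7 has 9 + 4 + 14 + 33 − 2 + 5 = 63; the blank must be 73 − 63 = 10.

m = 6, y = 10, d = 33, b = 9, a = 19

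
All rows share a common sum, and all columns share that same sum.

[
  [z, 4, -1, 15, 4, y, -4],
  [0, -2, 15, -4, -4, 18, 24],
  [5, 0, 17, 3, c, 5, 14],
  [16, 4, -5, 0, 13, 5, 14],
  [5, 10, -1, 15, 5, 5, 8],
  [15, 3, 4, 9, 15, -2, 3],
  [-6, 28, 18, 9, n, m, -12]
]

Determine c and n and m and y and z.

c = 3, n = 11, m = -1, y = 17, z = 12

Rows 2 and 4 both sum to 47, so that's the common total.
Row 3: 5 + 0 + 17 + 3 + 5 + 14 = 44, so its missing entry is 47 − 44 = 3.
Column 1: 0 + 5 + 16 + 5 + 15 − 6 = 35, so its missing entry is 47 − 35 = 12.
Column 5: 4 − 4 + 3 + 13 + 5 + 15 = 36, so its missing entry is 47 − 36 = 11.
Row 7: -6 + 28 + 18 + 9 + 11 − 12 = 48, so its missing entry is 47 − 48 = -1.
Row 1: 12 + 4 − 1 + 15 + 4 − 4 = 30, so its missing entry is 47 − 30 = 17.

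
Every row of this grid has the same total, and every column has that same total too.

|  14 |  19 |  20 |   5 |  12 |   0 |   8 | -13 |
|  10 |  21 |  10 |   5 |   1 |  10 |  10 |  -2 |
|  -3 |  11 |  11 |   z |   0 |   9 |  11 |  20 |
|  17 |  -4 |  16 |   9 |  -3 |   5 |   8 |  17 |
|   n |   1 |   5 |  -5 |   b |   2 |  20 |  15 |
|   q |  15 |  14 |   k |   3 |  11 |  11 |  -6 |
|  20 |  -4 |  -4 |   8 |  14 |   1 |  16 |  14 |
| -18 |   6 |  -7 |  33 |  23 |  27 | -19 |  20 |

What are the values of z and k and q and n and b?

z = 6, k = 4, q = 13, n = 12, b = 15

Rows 1 and 2 both sum to 65, so that's the common total.
Column 5: 12 + 1 + 0 − 3 + 3 + 14 + 23 = 50, so its missing entry is 65 − 50 = 15.
Row 5: 1 + 5 − 5 + 15 + 2 + 20 + 15 = 53, so its missing entry is 65 − 53 = 12.
Row 3: -3 + 11 + 11 + 0 + 9 + 11 + 20 = 59, so its missing entry is 65 − 59 = 6.
Column 1: 14 + 10 − 3 + 17 + 12 + 20 − 18 = 52, so its missing entry is 65 − 52 = 13.
Row 6: 13 + 15 + 14 + 3 + 11 + 11 − 6 = 61, so its missing entry is 65 − 61 = 4.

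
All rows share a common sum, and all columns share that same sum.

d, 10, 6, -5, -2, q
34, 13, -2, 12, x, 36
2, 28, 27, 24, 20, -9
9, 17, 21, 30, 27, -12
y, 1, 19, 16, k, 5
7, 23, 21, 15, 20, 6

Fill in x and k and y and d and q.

Rows 3 and 4 both sum to 92, so that's the common total.
Row 2 has 34 + 13 − 2 + 12 + 36 = 93; the blank must be 92 − 93 = -1.
Column 5 has -2 − 1 + 20 + 27 + 20 = 64; the blank must be 92 − 64 = 28.
Row 5 has 1 + 19 + 16 + 28 + 5 = 69; the blank must be 92 − 69 = 23.
Column 1 has 34 + 2 + 9 + 23 + 7 = 75; the blank must be 92 − 75 = 17.
Row 1 has 17 + 10 + 6 − 5 − 2 = 26; the blank must be 92 − 26 = 66.

x = -1, k = 28, y = 23, d = 17, q = 66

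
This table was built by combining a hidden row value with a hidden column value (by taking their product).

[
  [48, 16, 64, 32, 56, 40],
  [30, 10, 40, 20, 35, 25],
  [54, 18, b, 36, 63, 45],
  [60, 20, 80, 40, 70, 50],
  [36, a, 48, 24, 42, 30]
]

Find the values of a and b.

Each row is a constant multiple of every other row — this is a multiplication table with the headers hidden.
Row 5 is 42/56 = 3/4 times row 1, so its entry in column 2 is 16 × 3/4 = 12.
Row 3 is 63/56 = 9/8 times row 1, so its entry in column 3 is 64 × 9/8 = 72.

a = 12, b = 72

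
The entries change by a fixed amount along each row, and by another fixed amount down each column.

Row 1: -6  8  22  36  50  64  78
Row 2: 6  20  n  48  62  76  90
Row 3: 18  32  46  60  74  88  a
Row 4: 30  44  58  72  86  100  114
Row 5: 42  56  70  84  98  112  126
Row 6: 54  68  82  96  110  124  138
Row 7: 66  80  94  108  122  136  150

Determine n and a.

Along each row the entries change by 14 per step; down each column they change by 12.
Row 2: from 6 at column 1, stepping by 14 to column 3 gives 34.
Row 3: from 18 at column 1, stepping by 14 to column 7 gives 102.

n = 34, a = 102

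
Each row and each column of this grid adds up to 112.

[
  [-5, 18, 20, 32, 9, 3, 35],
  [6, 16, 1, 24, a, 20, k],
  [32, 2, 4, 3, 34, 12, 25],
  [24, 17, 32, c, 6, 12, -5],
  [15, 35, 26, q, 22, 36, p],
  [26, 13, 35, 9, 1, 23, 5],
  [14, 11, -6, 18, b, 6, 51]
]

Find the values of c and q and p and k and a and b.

c = 26, q = 0, p = -22, k = 23, a = 22, b = 18

Row 7 has 14 + 11 − 6 + 18 + 6 + 51 = 94; the blank must be 112 − 94 = 18.
Column 5 has 9 + 34 + 6 + 22 + 1 + 18 = 90; the blank must be 112 − 90 = 22.
Row 4 has 24 + 17 + 32 + 6 + 12 − 5 = 86; the blank must be 112 − 86 = 26.
Column 4 has 32 + 24 + 3 + 26 + 9 + 18 = 112; the blank must be 112 − 112 = 0.
Row 5 has 15 + 35 + 26 + 0 + 22 + 36 = 134; the blank must be 112 − 134 = -22.
Row 2 has 6 + 16 + 1 + 24 + 22 + 20 = 89; the blank must be 112 − 89 = 23.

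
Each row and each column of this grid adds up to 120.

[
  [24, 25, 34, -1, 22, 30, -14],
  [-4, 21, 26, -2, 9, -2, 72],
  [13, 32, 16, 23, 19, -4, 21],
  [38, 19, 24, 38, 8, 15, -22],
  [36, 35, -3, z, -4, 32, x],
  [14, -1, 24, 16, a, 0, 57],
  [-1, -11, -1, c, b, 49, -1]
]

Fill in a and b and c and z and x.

a = 10, b = 56, c = 29, z = 17, x = 7

Row 6 has 14 − 1 + 24 + 16 + 0 + 57 = 110; the blank must be 120 − 110 = 10.
Column 7 has -14 + 72 + 21 − 22 + 57 − 1 = 113; the blank must be 120 − 113 = 7.
Row 5 has 36 + 35 − 3 − 4 + 32 + 7 = 103; the blank must be 120 − 103 = 17.
Column 5 has 22 + 9 + 19 + 8 − 4 + 10 = 64; the blank must be 120 − 64 = 56.
Row 7 has -1 − 11 − 1 + 56 + 49 − 1 = 91; the blank must be 120 − 91 = 29.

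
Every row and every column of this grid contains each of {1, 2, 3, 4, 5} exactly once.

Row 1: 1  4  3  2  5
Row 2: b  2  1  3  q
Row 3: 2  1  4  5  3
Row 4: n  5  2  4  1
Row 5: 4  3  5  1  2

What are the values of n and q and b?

n = 3, q = 4, b = 5

At (row 2, col 5): column 5 already has {1, 2, 3, 5}, so the value is 4.
For row 2, column 1: row 2 already has {1, 2, 3, 4}; that leaves 5.
For row 4, column 1: row 4 already has {1, 2, 4, 5}; that leaves 3.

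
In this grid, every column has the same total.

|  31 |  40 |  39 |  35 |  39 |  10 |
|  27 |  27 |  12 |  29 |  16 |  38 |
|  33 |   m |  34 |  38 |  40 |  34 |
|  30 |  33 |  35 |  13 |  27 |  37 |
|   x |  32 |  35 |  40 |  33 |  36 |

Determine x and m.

x = 34, m = 23

Column 3 sums to 155 and so does column 4; that's the common total.
In column 1 the known cells total 121, leaving 155 − 121 = 34.
In column 2 the known cells total 132, leaving 155 − 132 = 23.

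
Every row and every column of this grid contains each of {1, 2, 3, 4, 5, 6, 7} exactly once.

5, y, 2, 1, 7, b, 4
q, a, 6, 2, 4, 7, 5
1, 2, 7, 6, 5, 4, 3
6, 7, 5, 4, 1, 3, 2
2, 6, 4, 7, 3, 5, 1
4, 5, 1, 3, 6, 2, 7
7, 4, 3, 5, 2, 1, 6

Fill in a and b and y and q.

For row 2, column 1: column 1 already has {1, 2, 4, 5, 6, 7}; that leaves 3.
At (row 2, col 2): row 2 already has {2, 3, 4, 5, 6, 7}, so the value is 1.
For row 1, column 2: column 2 already has {1, 2, 4, 5, 6, 7}; that leaves 3.
At (row 1, col 6): row 1 already has {1, 2, 3, 4, 5, 7}, so the value is 6.

a = 1, b = 6, y = 3, q = 3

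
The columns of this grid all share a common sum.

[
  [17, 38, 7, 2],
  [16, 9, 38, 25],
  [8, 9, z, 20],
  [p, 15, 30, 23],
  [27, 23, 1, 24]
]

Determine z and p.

z = 18, p = 26

Column 2 sums to 94 and so does column 4; that's the common total.
In column 3 the known cells total 76, leaving 94 − 76 = 18.
In column 1 the known cells total 68, leaving 94 − 68 = 26.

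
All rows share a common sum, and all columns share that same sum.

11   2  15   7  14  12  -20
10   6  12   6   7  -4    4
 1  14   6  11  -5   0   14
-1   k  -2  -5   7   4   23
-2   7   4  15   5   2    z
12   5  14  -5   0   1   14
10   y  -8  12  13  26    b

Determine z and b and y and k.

Rows 1 and 2 both sum to 41, so that's the common total.
Row 5: -2 + 7 + 4 + 15 + 5 + 2 = 31, so its missing entry is 41 − 31 = 10.
Column 7: -20 + 4 + 14 + 23 + 10 + 14 = 45, so its missing entry is 41 − 45 = -4.
Row 7: 10 − 8 + 12 + 13 + 26 − 4 = 49, so its missing entry is 41 − 49 = -8.
Row 4: -1 − 2 − 5 + 7 + 4 + 23 = 26, so its missing entry is 41 − 26 = 15.

z = 10, b = -4, y = -8, k = 15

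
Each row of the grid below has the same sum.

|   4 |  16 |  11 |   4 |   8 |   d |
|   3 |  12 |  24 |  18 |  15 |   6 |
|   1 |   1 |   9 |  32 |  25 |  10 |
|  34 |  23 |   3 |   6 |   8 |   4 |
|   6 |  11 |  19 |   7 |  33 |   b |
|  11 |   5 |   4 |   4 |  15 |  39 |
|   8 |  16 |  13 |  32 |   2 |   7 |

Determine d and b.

d = 35, b = 2

Rows 3 and 4 both add up to 78, so every row sums to 78.
Row 1: 4 + 16 + 11 + 4 + 8 = 43, so the missing entry is 78 − 43 = 35.
Row 5: 6 + 11 + 19 + 7 + 33 = 76, so the missing entry is 78 − 76 = 2.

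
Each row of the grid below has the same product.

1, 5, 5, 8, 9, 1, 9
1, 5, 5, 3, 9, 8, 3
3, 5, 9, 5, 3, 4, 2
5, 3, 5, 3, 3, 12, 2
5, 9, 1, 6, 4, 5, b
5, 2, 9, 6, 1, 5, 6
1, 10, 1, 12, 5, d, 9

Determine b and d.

b = 3, d = 3

Rows 1 and 4 each multiply to 16200, so every row has product 16200.
Row 5: 5×9×1×6×4×5 = 5400, so the missing entry is 16200 ÷ 5400 = 3.
Row 7: 1×10×1×12×5×9 = 5400, so the missing entry is 16200 ÷ 5400 = 3.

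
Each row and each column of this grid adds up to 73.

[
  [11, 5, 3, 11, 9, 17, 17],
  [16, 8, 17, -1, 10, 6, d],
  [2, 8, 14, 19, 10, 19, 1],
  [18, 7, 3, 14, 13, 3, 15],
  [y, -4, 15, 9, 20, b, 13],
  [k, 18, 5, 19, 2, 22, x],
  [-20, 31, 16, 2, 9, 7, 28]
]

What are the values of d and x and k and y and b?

Column 6 has 17 + 6 + 19 + 3 + 22 + 7 = 74; the blank must be 73 − 74 = -1.
Row 5 has -4 + 15 + 9 + 20 − 1 + 13 = 52; the blank must be 73 − 52 = 21.
Column 1 has 11 + 16 + 2 + 18 + 21 − 20 = 48; the blank must be 73 − 48 = 25.
Row 6 has 25 + 18 + 5 + 19 + 2 + 22 = 91; the blank must be 73 − 91 = -18.
Row 2 has 16 + 8 + 17 − 1 + 10 + 6 = 56; the blank must be 73 − 56 = 17.

d = 17, x = -18, k = 25, y = 21, b = -1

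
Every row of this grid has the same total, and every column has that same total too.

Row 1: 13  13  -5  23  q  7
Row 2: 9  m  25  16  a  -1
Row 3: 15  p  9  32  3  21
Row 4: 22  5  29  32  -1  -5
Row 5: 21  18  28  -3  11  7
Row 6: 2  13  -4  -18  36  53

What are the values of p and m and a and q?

p = 2, m = 31, a = 2, q = 31

Rows 4 and 5 both sum to 82, so that's the common total.
Row 1 has 13 + 13 − 5 + 23 + 7 = 51; the blank must be 82 − 51 = 31.
Row 3 has 15 + 9 + 32 + 3 + 21 = 80; the blank must be 82 − 80 = 2.
Column 2 has 13 + 2 + 5 + 18 + 13 = 51; the blank must be 82 − 51 = 31.
Row 2 has 9 + 31 + 25 + 16 − 1 = 80; the blank must be 82 − 80 = 2.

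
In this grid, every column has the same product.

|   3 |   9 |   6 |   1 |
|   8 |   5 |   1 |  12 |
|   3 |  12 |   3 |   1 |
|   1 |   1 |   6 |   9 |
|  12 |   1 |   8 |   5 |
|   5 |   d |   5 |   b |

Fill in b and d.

b = 8, d = 8

Columns 1 and 3 each multiply to 4320, so every column has product 4320.
Column 4: 1×12×1×9×5 = 540, so the missing entry is 4320 ÷ 540 = 8.
Column 2: 9×5×12×1×1 = 540, so the missing entry is 4320 ÷ 540 = 8.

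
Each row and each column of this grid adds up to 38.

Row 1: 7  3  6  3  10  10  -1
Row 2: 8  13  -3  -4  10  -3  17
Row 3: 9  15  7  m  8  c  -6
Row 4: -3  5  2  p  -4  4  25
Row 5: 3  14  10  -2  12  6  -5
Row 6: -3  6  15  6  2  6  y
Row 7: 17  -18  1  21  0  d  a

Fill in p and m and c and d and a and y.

Row 4: -3 + 5 + 2 − 4 + 4 + 25 = 29, so its missing entry is 38 − 29 = 9.
Column 4: 3 − 4 + 9 − 2 + 6 + 21 = 33, so its missing entry is 38 − 33 = 5.
Row 6: -3 + 6 + 15 + 6 + 2 + 6 = 32, so its missing entry is 38 − 32 = 6.
Column 7: -1 + 17 − 6 + 25 − 5 + 6 = 36, so its missing entry is 38 − 36 = 2.
Row 7: 17 − 18 + 1 + 21 + 0 + 2 = 23, so its missing entry is 38 − 23 = 15.
Row 3: 9 + 15 + 7 + 5 + 8 − 6 = 38, so its missing entry is 38 − 38 = 0.

p = 9, m = 5, c = 0, d = 15, a = 2, y = 6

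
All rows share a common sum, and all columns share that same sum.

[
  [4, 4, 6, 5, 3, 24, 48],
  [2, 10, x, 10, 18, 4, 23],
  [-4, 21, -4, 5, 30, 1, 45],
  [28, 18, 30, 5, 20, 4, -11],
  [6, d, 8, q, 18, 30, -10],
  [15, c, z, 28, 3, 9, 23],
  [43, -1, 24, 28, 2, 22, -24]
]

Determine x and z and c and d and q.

x = 27, z = 3, c = 13, d = 29, q = 13

Rows 1 and 3 both sum to 94, so that's the common total.
The known cells in row 2 total 67, leaving 94 − 67 = 27 for the blank.
The known cells in column 4 total 81, leaving 94 − 81 = 13 for the blank.
The known cells in row 5 total 65, leaving 94 − 65 = 29 for the blank.
The known cells in column 2 total 81, leaving 94 − 81 = 13 for the blank.
The known cells in row 6 total 91, leaving 94 − 91 = 3 for the blank.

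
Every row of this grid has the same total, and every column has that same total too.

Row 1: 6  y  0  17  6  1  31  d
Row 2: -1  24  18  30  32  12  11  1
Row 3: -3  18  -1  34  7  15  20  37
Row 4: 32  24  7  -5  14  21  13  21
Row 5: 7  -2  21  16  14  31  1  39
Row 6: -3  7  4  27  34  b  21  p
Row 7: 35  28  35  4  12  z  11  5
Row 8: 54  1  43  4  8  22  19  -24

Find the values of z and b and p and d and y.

z = -3, b = 28, p = 9, d = 39, y = 27

Rows 2 and 3 both sum to 127, so that's the common total.
Column 2 has 24 + 18 + 24 − 2 + 7 + 28 + 1 = 100; the blank must be 127 − 100 = 27.
Row 1 has 6 + 27 + 0 + 17 + 6 + 1 + 31 = 88; the blank must be 127 − 88 = 39.
Row 7 has 35 + 28 + 35 + 4 + 12 + 11 + 5 = 130; the blank must be 127 − 130 = -3.
Column 6 has 1 + 12 + 15 + 21 + 31 − 3 + 22 = 99; the blank must be 127 − 99 = 28.
Row 6 has -3 + 7 + 4 + 27 + 34 + 28 + 21 = 118; the blank must be 127 − 118 = 9.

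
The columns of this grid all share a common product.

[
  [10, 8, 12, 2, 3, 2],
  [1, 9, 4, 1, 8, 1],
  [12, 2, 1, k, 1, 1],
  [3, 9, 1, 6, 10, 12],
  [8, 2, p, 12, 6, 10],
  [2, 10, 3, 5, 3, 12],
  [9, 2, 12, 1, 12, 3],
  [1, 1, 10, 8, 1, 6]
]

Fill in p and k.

Columns 1 and 2 each multiply to 51840, so every column has product 51840.
Column 3: 12×4×1×1×3×12×10 = 17280, so the missing entry is 51840 ÷ 17280 = 3.
Column 4: 2×1×6×12×5×1×8 = 5760, so the missing entry is 51840 ÷ 5760 = 9.

p = 3, k = 9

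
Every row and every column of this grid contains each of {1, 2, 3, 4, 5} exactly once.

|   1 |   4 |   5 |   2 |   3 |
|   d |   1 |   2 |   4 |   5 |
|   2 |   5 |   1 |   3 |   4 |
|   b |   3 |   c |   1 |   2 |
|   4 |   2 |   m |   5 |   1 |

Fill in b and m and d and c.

Cell (2,1): row 2 already has {1, 2, 4, 5} → 3.
For row 5, column 3: row 5 already has {1, 2, 4, 5}; that leaves 3.
Cell (4,3): column 3 already has {1, 2, 3, 5} → 4.
For row 4, column 1: row 4 already has {1, 2, 3, 4}; that leaves 5.

b = 5, m = 3, d = 3, c = 4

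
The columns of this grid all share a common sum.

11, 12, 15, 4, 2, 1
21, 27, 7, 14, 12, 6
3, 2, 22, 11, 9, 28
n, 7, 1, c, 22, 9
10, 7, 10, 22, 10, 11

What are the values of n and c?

n = 10, c = 4

Columns 5 and 6 both add up to 55, so every column sums to 55.
Column 1: 11 + 21 + 3 + 10 = 45, so the missing entry is 55 − 45 = 10.
Column 4: 4 + 14 + 11 + 22 = 51, so the missing entry is 55 − 51 = 4.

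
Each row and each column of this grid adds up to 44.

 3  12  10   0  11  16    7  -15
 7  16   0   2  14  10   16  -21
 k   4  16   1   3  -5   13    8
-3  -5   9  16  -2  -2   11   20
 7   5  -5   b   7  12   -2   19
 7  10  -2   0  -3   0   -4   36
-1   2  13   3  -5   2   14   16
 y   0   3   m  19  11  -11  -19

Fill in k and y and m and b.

k = 4, y = 20, m = 21, b = 1

Row 5: 7 + 5 − 5 + 7 + 12 − 2 + 19 = 43, so its missing entry is 44 − 43 = 1.
Row 3: 4 + 16 + 1 + 3 − 5 + 13 + 8 = 40, so its missing entry is 44 − 40 = 4.
Column 1: 3 + 7 + 4 − 3 + 7 + 7 − 1 = 24, so its missing entry is 44 − 24 = 20.
Row 8: 20 + 0 + 3 + 19 + 11 − 11 − 19 = 23, so its missing entry is 44 − 23 = 21.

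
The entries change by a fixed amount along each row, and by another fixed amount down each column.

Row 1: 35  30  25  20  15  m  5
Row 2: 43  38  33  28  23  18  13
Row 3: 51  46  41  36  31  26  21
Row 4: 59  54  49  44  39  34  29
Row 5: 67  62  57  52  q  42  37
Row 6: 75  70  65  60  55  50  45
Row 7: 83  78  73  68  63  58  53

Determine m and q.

Along each row the entries change by -5 per step; down each column they change by 8.
Row 1: from 35 at column 1, stepping by -5 to column 6 gives 10.
Row 5: from 67 at column 1, stepping by -5 to column 5 gives 47.

m = 10, q = 47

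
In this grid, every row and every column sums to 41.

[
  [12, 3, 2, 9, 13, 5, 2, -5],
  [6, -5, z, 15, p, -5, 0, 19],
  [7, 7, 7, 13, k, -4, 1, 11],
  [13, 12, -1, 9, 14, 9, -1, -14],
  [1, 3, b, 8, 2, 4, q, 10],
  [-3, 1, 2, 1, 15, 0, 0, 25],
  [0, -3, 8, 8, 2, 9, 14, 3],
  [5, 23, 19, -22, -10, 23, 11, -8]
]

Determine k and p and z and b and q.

k = -1, p = 6, z = 5, b = -1, q = 14

The known cells in row 3 total 42, leaving 41 − 42 = -1 for the blank.
The known cells in column 7 total 27, leaving 41 − 27 = 14 for the blank.
The known cells in row 5 total 42, leaving 41 − 42 = -1 for the blank.
The known cells in column 3 total 36, leaving 41 − 36 = 5 for the blank.
The known cells in row 2 total 35, leaving 41 − 35 = 6 for the blank.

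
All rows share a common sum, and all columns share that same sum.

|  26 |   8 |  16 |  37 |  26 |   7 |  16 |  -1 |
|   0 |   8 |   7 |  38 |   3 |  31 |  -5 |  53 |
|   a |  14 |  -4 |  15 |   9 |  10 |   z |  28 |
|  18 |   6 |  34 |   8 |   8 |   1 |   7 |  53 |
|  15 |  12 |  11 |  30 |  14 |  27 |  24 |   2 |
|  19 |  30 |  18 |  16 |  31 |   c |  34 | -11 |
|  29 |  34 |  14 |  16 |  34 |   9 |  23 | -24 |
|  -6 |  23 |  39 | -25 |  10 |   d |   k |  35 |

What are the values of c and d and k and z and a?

c = -2, d = 52, k = 7, z = 29, a = 34

Rows 1 and 2 both sum to 135, so that's the common total.
Row 6 has 19 + 30 + 18 + 16 + 31 + 34 − 11 = 137; the blank must be 135 − 137 = -2.
Column 1 has 26 + 0 + 18 + 15 + 19 + 29 − 6 = 101; the blank must be 135 − 101 = 34.
Row 3 has 34 + 14 − 4 + 15 + 9 + 10 + 28 = 106; the blank must be 135 − 106 = 29.
Column 7 has 16 − 5 + 29 + 7 + 24 + 34 + 23 = 128; the blank must be 135 − 128 = 7.
Row 8 has -6 + 23 + 39 − 25 + 10 + 7 + 35 = 83; the blank must be 135 − 83 = 52.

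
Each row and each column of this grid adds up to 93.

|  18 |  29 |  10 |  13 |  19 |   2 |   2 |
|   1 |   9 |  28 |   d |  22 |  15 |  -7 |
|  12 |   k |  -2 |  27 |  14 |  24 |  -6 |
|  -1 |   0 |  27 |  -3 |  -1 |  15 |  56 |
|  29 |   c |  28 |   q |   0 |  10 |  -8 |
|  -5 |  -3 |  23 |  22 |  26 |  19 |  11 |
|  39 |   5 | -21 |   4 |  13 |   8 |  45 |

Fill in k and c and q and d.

k = 24, c = 29, q = 5, d = 25

The known cells in row 2 total 68, leaving 93 − 68 = 25 for the blank.
The known cells in row 3 total 69, leaving 93 − 69 = 24 for the blank.
The known cells in column 2 total 64, leaving 93 − 64 = 29 for the blank.
The known cells in row 5 total 88, leaving 93 − 88 = 5 for the blank.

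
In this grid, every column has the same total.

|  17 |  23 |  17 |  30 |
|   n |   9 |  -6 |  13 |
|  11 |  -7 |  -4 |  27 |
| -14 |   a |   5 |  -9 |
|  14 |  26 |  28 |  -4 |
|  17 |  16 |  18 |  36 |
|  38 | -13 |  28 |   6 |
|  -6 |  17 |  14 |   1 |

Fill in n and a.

n = 23, a = 29

Column 3 sums to 100 and so does column 4; that's the common total.
In column 1 the known cells total 77, leaving 100 − 77 = 23.
In column 2 the known cells total 71, leaving 100 − 71 = 29.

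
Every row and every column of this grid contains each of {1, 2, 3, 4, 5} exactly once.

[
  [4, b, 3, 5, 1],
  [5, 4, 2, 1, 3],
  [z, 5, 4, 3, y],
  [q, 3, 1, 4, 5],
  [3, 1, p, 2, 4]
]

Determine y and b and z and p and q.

y = 2, b = 2, z = 1, p = 5, q = 2

Cell (1,2): row 1 already has {1, 3, 4, 5} → 2.
For row 3, column 5: column 5 already has {1, 3, 4, 5}; that leaves 2.
For row 3, column 1: row 3 already has {2, 3, 4, 5}; that leaves 1.
For row 5, column 3: row 5 already has {1, 2, 3, 4}; that leaves 5.
For row 4, column 1: row 4 already has {1, 3, 4, 5}; that leaves 2.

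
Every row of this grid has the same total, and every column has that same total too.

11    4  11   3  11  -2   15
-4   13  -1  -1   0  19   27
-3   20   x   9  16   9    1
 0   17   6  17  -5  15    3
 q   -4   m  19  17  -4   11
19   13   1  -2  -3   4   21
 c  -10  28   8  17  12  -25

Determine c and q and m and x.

Rows 1 and 2 both sum to 53, so that's the common total.
The known cells in row 3 total 52, leaving 53 − 52 = 1 for the blank.
The known cells in column 3 total 46, leaving 53 − 46 = 7 for the blank.
The known cells in row 5 total 46, leaving 53 − 46 = 7 for the blank.
The known cells in row 7 total 30, leaving 53 − 30 = 23 for the blank.

c = 23, q = 7, m = 7, x = 1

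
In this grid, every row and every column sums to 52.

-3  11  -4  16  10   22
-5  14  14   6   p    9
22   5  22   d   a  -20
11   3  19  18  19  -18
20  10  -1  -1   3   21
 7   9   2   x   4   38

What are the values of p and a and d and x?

p = 14, a = 2, d = 21, x = -8

Row 6: 7 + 9 + 2 + 4 + 38 = 60, so its missing entry is 52 − 60 = -8.
Column 4: 16 + 6 + 18 − 1 − 8 = 31, so its missing entry is 52 − 31 = 21.
Row 3: 22 + 5 + 22 + 21 − 20 = 50, so its missing entry is 52 − 50 = 2.
Row 2: -5 + 14 + 14 + 6 + 9 = 38, so its missing entry is 52 − 38 = 14.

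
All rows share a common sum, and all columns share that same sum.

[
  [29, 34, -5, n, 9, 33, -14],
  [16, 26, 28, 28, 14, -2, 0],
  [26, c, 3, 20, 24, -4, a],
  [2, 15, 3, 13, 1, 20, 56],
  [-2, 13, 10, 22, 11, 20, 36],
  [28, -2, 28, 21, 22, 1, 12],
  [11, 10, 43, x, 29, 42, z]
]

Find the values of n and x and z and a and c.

Rows 2 and 4 both sum to 110, so that's the common total.
Column 2: 34 + 26 + 15 + 13 − 2 + 10 = 96, so its missing entry is 110 − 96 = 14.
Row 1: 29 + 34 − 5 + 9 + 33 − 14 = 86, so its missing entry is 110 − 86 = 24.
Row 3: 26 + 14 + 3 + 20 + 24 − 4 = 83, so its missing entry is 110 − 83 = 27.
Column 7: -14 + 0 + 27 + 56 + 36 + 12 = 117, so its missing entry is 110 − 117 = -7.
Row 7: 11 + 10 + 43 + 29 + 42 − 7 = 128, so its missing entry is 110 − 128 = -18.

n = 24, x = -18, z = -7, a = 27, c = 14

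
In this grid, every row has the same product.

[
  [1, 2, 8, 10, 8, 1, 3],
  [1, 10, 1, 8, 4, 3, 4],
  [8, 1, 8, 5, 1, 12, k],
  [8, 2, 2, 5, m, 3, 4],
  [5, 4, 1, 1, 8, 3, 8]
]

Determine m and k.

Rows 2 and 5 each multiply to 3840, so every row has product 3840.
Row 4: 8×2×2×5×3×4 = 1920, so the missing entry is 3840 ÷ 1920 = 2.
Row 3: 8×1×8×5×1×12 = 3840, so the missing entry is 3840 ÷ 3840 = 1.

m = 2, k = 1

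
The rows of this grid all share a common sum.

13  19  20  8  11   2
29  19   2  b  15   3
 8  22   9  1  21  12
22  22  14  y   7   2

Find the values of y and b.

y = 6, b = 5

The complete rows each total 73.
Row 4 is missing 73 − 67 = 6 (since 22 + 22 + 14 + 7 + 2 = 67).
Row 2 is missing 73 − 68 = 5 (since 29 + 19 + 2 + 15 + 3 = 68).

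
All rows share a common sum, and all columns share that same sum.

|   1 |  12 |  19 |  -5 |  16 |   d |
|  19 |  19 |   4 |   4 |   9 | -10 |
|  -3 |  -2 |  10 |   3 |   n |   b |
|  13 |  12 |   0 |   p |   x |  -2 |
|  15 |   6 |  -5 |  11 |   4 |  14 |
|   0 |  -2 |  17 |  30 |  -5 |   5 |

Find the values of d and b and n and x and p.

Rows 2 and 5 both sum to 45, so that's the common total.
The known cells in column 4 total 43, leaving 45 − 43 = 2 for the blank.
The known cells in row 4 total 25, leaving 45 − 25 = 20 for the blank.
The known cells in column 5 total 44, leaving 45 − 44 = 1 for the blank.
The known cells in row 1 total 43, leaving 45 − 43 = 2 for the blank.
The known cells in row 3 total 9, leaving 45 − 9 = 36 for the blank.

d = 2, b = 36, n = 1, x = 20, p = 2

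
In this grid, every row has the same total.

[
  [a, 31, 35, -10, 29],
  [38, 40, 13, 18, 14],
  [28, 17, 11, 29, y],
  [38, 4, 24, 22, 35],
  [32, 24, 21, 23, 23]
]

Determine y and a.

The complete rows each total 123.
Row 3 is missing 123 − 85 = 38 (since 28 + 17 + 11 + 29 = 85).
Row 1 is missing 123 − 85 = 38 (since 31 + 35 − 10 + 29 = 85).

y = 38, a = 38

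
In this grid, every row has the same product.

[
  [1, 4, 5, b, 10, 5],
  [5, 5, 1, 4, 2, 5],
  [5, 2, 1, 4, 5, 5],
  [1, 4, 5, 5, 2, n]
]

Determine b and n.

Rows 2 and 3 each multiply to 1000, so every row has product 1000.
Row 1: 1×4×5×10×5 = 1000, so the missing entry is 1000 ÷ 1000 = 1.
Row 4: 1×4×5×5×2 = 200, so the missing entry is 1000 ÷ 200 = 5.

b = 1, n = 5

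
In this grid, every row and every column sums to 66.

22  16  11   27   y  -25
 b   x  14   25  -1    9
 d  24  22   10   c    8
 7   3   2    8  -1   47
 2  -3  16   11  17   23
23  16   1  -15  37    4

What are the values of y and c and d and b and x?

Row 1 has 22 + 16 + 11 + 27 − 25 = 51; the blank must be 66 − 51 = 15.
Column 5 has 15 − 1 − 1 + 17 + 37 = 67; the blank must be 66 − 67 = -1.
Column 2 has 16 + 24 + 3 − 3 + 16 = 56; the blank must be 66 − 56 = 10.
Row 3 has 24 + 22 + 10 − 1 + 8 = 63; the blank must be 66 − 63 = 3.
Row 2 has 10 + 14 + 25 − 1 + 9 = 57; the blank must be 66 − 57 = 9.

y = 15, c = -1, d = 3, b = 9, x = 10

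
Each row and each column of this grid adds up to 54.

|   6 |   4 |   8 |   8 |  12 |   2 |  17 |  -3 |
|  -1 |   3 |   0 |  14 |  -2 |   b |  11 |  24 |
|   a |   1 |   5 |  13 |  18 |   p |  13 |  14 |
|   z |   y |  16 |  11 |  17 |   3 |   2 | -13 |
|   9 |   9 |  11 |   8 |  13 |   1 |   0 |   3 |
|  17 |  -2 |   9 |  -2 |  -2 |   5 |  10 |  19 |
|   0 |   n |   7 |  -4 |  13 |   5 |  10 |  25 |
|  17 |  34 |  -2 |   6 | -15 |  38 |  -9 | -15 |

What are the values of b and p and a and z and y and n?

The known cells in row 2 total 49, leaving 54 − 49 = 5 for the blank.
The known cells in row 7 total 56, leaving 54 − 56 = -2 for the blank.
The known cells in column 2 total 47, leaving 54 − 47 = 7 for the blank.
The known cells in row 4 total 43, leaving 54 − 43 = 11 for the blank.
The known cells in column 1 total 59, leaving 54 − 59 = -5 for the blank.
The known cells in row 3 total 59, leaving 54 − 59 = -5 for the blank.

b = 5, p = -5, a = -5, z = 11, y = 7, n = -2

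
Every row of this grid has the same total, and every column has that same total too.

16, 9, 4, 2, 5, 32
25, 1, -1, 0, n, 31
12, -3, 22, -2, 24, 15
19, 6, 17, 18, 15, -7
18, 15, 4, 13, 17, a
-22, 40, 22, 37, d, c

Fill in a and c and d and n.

a = 1, c = -4, d = -5, n = 12

Rows 1 and 3 both sum to 68, so that's the common total.
The known cells in row 5 total 67, leaving 68 − 67 = 1 for the blank.
The known cells in column 6 total 72, leaving 68 − 72 = -4 for the blank.
The known cells in row 6 total 73, leaving 68 − 73 = -5 for the blank.
The known cells in row 2 total 56, leaving 68 − 56 = 12 for the blank.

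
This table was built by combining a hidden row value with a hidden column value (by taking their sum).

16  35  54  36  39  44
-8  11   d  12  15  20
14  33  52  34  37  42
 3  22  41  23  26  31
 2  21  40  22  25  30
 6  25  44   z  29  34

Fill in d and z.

The difference between any two rows is the same in every column — this is an addition table with the headers hidden.
Row 2 minus row 1 is -8 − 16 = -24, so its entry in column 3 is 54 + (-24) = 30.
Row 6 minus row 1 is 6 − 16 = -10, so its entry in column 4 is 36 + (-10) = 26.

d = 30, z = 26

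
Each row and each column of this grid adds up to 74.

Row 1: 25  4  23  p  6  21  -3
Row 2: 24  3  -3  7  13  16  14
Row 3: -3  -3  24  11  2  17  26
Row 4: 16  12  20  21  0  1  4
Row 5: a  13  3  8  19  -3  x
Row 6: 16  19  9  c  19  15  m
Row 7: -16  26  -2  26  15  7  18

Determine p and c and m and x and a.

p = -2, c = 3, m = -7, x = 22, a = 12

Column 1: 25 + 24 − 3 + 16 + 16 − 16 = 62, so its missing entry is 74 − 62 = 12.
Row 1: 25 + 4 + 23 + 6 + 21 − 3 = 76, so its missing entry is 74 − 76 = -2.
Row 5: 12 + 13 + 3 + 8 + 19 − 3 = 52, so its missing entry is 74 − 52 = 22.
Column 7: -3 + 14 + 26 + 4 + 22 + 18 = 81, so its missing entry is 74 − 81 = -7.
Row 6: 16 + 19 + 9 + 19 + 15 − 7 = 71, so its missing entry is 74 − 71 = 3.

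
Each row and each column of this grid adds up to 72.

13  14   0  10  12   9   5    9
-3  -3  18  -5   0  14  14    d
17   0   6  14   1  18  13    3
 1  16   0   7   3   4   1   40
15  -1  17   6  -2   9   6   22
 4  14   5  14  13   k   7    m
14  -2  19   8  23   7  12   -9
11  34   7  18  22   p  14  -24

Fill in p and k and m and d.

The known cells in row 2 total 35, leaving 72 − 35 = 37 for the blank.
The known cells in row 8 total 82, leaving 72 − 82 = -10 for the blank.
The known cells in column 6 total 51, leaving 72 − 51 = 21 for the blank.
The known cells in row 6 total 78, leaving 72 − 78 = -6 for the blank.

p = -10, k = 21, m = -6, d = 37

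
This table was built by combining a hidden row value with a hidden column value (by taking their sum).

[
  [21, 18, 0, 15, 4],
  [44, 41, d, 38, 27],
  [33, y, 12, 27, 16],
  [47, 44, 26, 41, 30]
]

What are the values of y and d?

y = 30, d = 23

The difference between any two rows is the same in every column — this is an addition table with the headers hidden.
Row 3 minus row 1 is 16 − 4 = 12, so its entry in column 2 is 18 + 12 = 30.
Row 2 minus row 1 is 27 − 4 = 23, so its entry in column 3 is 0 + 23 = 23.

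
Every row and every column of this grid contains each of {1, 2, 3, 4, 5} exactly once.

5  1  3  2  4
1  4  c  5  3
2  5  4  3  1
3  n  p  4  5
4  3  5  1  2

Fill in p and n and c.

At (row 4, col 2): column 2 already has {1, 3, 4, 5}, so the value is 2.
For row 4, column 3: row 4 already has {2, 3, 4, 5}; that leaves 1.
Cell (2,3): row 2 already has {1, 3, 4, 5} → 2.

p = 1, n = 2, c = 2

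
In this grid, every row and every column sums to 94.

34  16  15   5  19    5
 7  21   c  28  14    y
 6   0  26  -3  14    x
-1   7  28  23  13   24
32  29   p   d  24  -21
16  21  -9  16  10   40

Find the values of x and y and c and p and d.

Column 4 has 5 + 28 − 3 + 23 + 16 = 69; the blank must be 94 − 69 = 25.
Row 5 has 32 + 29 + 25 + 24 − 21 = 89; the blank must be 94 − 89 = 5.
Column 3 has 15 + 26 + 28 + 5 − 9 = 65; the blank must be 94 − 65 = 29.
Row 2 has 7 + 21 + 29 + 28 + 14 = 99; the blank must be 94 − 99 = -5.
Row 3 has 6 + 0 + 26 − 3 + 14 = 43; the blank must be 94 − 43 = 51.

x = 51, y = -5, c = 29, p = 5, d = 25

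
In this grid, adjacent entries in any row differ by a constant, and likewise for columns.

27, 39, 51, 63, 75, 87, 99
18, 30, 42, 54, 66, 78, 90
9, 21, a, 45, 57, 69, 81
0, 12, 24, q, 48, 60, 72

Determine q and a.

q = 36, a = 33

Along each row the entries change by 12 per step; down each column they change by -9.
Row 4: from 0 at column 1, stepping by 12 to column 4 gives 36.
Row 3: from 9 at column 1, stepping by 12 to column 3 gives 33.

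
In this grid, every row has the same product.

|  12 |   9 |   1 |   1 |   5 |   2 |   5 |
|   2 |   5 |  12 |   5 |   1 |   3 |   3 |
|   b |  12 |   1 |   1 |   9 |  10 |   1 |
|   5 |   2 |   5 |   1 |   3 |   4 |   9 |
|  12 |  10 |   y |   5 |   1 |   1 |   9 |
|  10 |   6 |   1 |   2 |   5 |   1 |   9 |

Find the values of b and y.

Rows 1 and 4 each multiply to 5400, so every row has product 5400.
Row 3: 12×1×1×9×10×1 = 1080, so the missing entry is 5400 ÷ 1080 = 5.
Row 5: 12×10×5×1×1×9 = 5400, so the missing entry is 5400 ÷ 5400 = 1.

b = 5, y = 1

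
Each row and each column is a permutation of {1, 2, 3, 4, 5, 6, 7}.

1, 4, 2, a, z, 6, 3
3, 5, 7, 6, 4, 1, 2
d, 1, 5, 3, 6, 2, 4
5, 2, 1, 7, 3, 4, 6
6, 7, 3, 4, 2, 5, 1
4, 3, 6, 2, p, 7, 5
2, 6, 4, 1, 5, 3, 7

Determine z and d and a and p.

For row 6, column 5: row 6 already has {2, 3, 4, 5, 6, 7}; that leaves 1.
Cell (1,4): column 4 already has {1, 2, 3, 4, 6, 7} → 5.
Cell (3,1): row 3 already has {1, 2, 3, 4, 5, 6} → 7.
At (row 1, col 5): row 1 already has {1, 2, 3, 4, 5, 6}, so the value is 7.

z = 7, d = 7, a = 5, p = 1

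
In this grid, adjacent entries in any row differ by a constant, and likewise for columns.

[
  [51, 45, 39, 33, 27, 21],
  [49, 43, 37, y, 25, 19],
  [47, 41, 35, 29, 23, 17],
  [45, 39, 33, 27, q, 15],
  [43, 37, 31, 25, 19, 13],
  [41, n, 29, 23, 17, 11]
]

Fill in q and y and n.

Along each row the entries change by -6 per step; down each column they change by -2.
Row 4: from 45 at column 1, stepping by -6 to column 5 gives 21.
Row 2: from 49 at column 1, stepping by -6 to column 4 gives 31.
Row 6: from 41 at column 1, stepping by -6 to column 2 gives 35.

q = 21, y = 31, n = 35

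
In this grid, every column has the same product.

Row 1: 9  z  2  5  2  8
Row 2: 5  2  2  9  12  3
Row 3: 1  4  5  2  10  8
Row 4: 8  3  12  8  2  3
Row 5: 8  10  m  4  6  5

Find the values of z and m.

z = 12, m = 12

Columns 4 and 5 each multiply to 2880, so every column has product 2880.
Column 2: 2×4×3×10 = 240, so the missing entry is 2880 ÷ 240 = 12.
Column 3: 2×2×5×12 = 240, so the missing entry is 2880 ÷ 240 = 12.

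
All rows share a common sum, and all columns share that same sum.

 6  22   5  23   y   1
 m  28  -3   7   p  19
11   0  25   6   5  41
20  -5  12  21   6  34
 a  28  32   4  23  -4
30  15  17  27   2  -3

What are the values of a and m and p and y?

a = 5, m = 16, p = 21, y = 31

Rows 3 and 4 both sum to 88, so that's the common total.
Row 5: 28 + 32 + 4 + 23 − 4 = 83, so its missing entry is 88 − 83 = 5.
Column 1: 6 + 11 + 20 + 5 + 30 = 72, so its missing entry is 88 − 72 = 16.
Row 1: 6 + 22 + 5 + 23 + 1 = 57, so its missing entry is 88 − 57 = 31.
Row 2: 16 + 28 − 3 + 7 + 19 = 67, so its missing entry is 88 − 67 = 21.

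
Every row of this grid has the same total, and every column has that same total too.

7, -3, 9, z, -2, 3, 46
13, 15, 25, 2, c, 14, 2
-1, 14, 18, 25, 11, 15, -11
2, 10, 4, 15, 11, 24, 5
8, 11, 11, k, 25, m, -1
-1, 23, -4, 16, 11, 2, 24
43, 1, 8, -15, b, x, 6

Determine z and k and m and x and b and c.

Rows 3 and 4 both sum to 71, so that's the common total.
Row 1 has 7 − 3 + 9 − 2 + 3 + 46 = 60; the blank must be 71 − 60 = 11.
Column 4 has 11 + 2 + 25 + 15 + 16 − 15 = 54; the blank must be 71 − 54 = 17.
Row 2 has 13 + 15 + 25 + 2 + 14 + 2 = 71; the blank must be 71 − 71 = 0.
Column 5 has -2 + 0 + 11 + 11 + 25 + 11 = 56; the blank must be 71 − 56 = 15.
Row 7 has 43 + 1 + 8 − 15 + 15 + 6 = 58; the blank must be 71 − 58 = 13.
Row 5 has 8 + 11 + 11 + 17 + 25 − 1 = 71; the blank must be 71 − 71 = 0.

z = 11, k = 17, m = 0, x = 13, b = 15, c = 0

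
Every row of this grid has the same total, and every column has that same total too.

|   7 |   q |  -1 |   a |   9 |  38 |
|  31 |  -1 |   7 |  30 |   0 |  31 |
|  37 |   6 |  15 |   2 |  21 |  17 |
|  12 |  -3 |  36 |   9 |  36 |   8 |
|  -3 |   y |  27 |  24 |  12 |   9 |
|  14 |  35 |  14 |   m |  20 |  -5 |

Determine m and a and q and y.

m = 20, a = 13, q = 32, y = 29

Rows 2 and 3 both sum to 98, so that's the common total.
The known cells in row 6 total 78, leaving 98 − 78 = 20 for the blank.
The known cells in column 4 total 85, leaving 98 − 85 = 13 for the blank.
The known cells in row 5 total 69, leaving 98 − 69 = 29 for the blank.
The known cells in row 1 total 66, leaving 98 − 66 = 32 for the blank.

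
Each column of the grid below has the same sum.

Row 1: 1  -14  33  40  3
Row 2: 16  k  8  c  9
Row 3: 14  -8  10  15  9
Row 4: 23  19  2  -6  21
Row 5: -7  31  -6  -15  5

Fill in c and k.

c = 13, k = 19

Columns 1 and 5 both add up to 47, so every column sums to 47.
Column 4: 40 + 15 − 6 − 15 = 34, so the missing entry is 47 − 34 = 13.
Column 2: -14 − 8 + 19 + 31 = 28, so the missing entry is 47 − 28 = 19.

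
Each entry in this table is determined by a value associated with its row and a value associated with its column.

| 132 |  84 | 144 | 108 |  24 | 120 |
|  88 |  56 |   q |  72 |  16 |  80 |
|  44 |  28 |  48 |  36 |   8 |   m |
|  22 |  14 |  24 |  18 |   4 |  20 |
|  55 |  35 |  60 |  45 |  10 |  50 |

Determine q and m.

q = 96, m = 40

Each row is a constant multiple of every other row — this is a multiplication table with the headers hidden.
Row 2 is 56/84 = 2/3 times row 1, so its entry in column 3 is 144 × 2/3 = 96.
Row 3 is 28/84 = 1/3 times row 1, so its entry in column 6 is 120 × 1/3 = 40.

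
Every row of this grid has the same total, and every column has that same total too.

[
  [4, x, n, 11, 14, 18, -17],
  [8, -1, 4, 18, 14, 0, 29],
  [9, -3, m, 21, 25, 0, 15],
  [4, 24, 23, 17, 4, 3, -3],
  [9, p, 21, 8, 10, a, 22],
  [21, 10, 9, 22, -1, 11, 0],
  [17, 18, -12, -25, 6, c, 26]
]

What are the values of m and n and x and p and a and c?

Rows 2 and 4 both sum to 72, so that's the common total.
The known cells in row 7 total 30, leaving 72 − 30 = 42 for the blank.
The known cells in column 6 total 74, leaving 72 − 74 = -2 for the blank.
The known cells in row 3 total 67, leaving 72 − 67 = 5 for the blank.
The known cells in column 3 total 50, leaving 72 − 50 = 22 for the blank.
The known cells in row 1 total 52, leaving 72 − 52 = 20 for the blank.
The known cells in row 5 total 68, leaving 72 − 68 = 4 for the blank.

m = 5, n = 22, x = 20, p = 4, a = -2, c = 42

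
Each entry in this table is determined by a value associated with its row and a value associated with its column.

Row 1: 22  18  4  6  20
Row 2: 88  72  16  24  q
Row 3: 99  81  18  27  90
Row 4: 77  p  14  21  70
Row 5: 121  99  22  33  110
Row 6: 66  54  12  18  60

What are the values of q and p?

Each row is a constant multiple of every other row — this is a multiplication table with the headers hidden.
Row 2 is 16/4 = 4/1 times row 1, so its entry in column 5 is 20 × 4/1 = 80.
Row 4 is 14/4 = 7/2 times row 1, so its entry in column 2 is 18 × 7/2 = 63.

q = 80, p = 63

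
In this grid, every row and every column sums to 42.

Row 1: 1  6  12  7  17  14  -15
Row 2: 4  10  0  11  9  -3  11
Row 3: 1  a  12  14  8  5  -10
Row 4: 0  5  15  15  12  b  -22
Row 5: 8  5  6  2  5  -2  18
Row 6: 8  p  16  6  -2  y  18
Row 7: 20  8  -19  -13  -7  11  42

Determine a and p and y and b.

Row 3 has 1 + 12 + 14 + 8 + 5 − 10 = 30; the blank must be 42 − 30 = 12.
Column 2 has 6 + 10 + 12 + 5 + 5 + 8 = 46; the blank must be 42 − 46 = -4.
Row 6 has 8 − 4 + 16 + 6 − 2 + 18 = 42; the blank must be 42 − 42 = 0.
Row 4 has 0 + 5 + 15 + 15 + 12 − 22 = 25; the blank must be 42 − 25 = 17.

a = 12, p = -4, y = 0, b = 17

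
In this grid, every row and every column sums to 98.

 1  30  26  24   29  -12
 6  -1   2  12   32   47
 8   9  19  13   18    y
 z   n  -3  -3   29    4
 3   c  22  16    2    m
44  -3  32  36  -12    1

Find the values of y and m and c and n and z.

y = 31, m = 27, c = 28, n = 35, z = 36

The known cells in column 1 total 62, leaving 98 − 62 = 36 for the blank.
The known cells in row 4 total 63, leaving 98 − 63 = 35 for the blank.
The known cells in row 3 total 67, leaving 98 − 67 = 31 for the blank.
The known cells in column 6 total 71, leaving 98 − 71 = 27 for the blank.
The known cells in row 5 total 70, leaving 98 − 70 = 28 for the blank.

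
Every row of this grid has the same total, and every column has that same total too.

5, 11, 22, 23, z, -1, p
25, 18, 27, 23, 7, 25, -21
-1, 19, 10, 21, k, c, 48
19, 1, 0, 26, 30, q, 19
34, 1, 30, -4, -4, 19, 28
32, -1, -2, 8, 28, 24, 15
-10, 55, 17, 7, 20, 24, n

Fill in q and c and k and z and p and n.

q = 9, c = 4, k = 3, z = 20, p = 24, n = -9

Rows 2 and 5 both sum to 104, so that's the common total.
Row 7 has -10 + 55 + 17 + 7 + 20 + 24 = 113; the blank must be 104 − 113 = -9.
Column 7 has -21 + 48 + 19 + 28 + 15 − 9 = 80; the blank must be 104 − 80 = 24.
Row 1 has 5 + 11 + 22 + 23 − 1 + 24 = 84; the blank must be 104 − 84 = 20.
Column 5 has 20 + 7 + 30 − 4 + 28 + 20 = 101; the blank must be 104 − 101 = 3.
Row 3 has -1 + 19 + 10 + 21 + 3 + 48 = 100; the blank must be 104 − 100 = 4.
Row 4 has 19 + 1 + 0 + 26 + 30 + 19 = 95; the blank must be 104 − 95 = 9.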